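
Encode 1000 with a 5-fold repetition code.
Repeat each bit 5× and concatenate:
1→11111  0→00000  0→00000  0→00000
Codeword = 11111000000000000000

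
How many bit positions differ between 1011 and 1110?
XOR = 0101, count of 1s = 2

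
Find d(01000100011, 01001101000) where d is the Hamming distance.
XOR = 00001001011, count of 1s = 4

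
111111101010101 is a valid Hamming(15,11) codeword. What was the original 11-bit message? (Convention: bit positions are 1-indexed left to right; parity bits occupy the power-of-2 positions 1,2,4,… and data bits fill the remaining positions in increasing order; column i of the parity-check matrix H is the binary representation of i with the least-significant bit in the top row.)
Parity bits occupy power-of-2 positions; data bits are at positions {3,5,6,7,9,10,11,12,13,14,15} (1-indexed).
Extract: c[3]=1 c[5]=1 c[6]=1 c[7]=1 c[9]=1 c[10]=0 c[11]=1 c[12]=0 c[13]=1 c[14]=0 c[15]=1
Data = 11111010101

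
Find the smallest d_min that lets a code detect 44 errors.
Detecting e errors requires d_min ≥ e + 1 = 44 + 1 = 45.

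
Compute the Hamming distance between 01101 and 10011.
XOR = 11110, count of 1s = 4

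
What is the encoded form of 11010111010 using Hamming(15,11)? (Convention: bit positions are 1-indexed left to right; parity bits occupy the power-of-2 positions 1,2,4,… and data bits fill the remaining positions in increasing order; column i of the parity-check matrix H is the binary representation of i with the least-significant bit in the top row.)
Codeword c = d · G (mod 2), d = 11010111010:
  c[0] = d·G[:,0] = (11010111010)·(11011010101) mod 2 = 1+1+0+1+0+0+1+0+0+0+0 mod 2 = 0
  c[1] = d·G[:,1] = (11010111010)·(10110110011) mod 2 = 1+0+0+1+0+1+1+0+0+1+0 mod 2 = 1
  c[2] = d·G[:,2] = (11010111010)·(10000000000) mod 2 = 1+0+0+0+0+0+0+0+0+0+0 mod 2 = 1
  c[3] = d·G[:,3] = (11010111010)·(01110001111) mod 2 = 0+1+0+1+0+0+0+1+0+1+0 mod 2 = 0
  c[4] = d·G[:,4] = (11010111010)·(01000000000) mod 2 = 0+1+0+0+0+0+0+0+0+0+0 mod 2 = 1
  c[5] = d·G[:,5] = (11010111010)·(00100000000) mod 2 = 0+0+0+0+0+0+0+0+0+0+0 mod 2 = 0
  c[6] = d·G[:,6] = (11010111010)·(00010000000) mod 2 = 0+0+0+1+0+0+0+0+0+0+0 mod 2 = 1
  c[7] = d·G[:,7] = (11010111010)·(00001111111) mod 2 = 0+0+0+0+0+1+1+1+0+1+0 mod 2 = 0
  c[8] = d·G[:,8] = (11010111010)·(00001000000) mod 2 = 0+0+0+0+0+0+0+0+0+0+0 mod 2 = 0
  c[9] = d·G[:,9] = (11010111010)·(00000100000) mod 2 = 0+0+0+0+0+1+0+0+0+0+0 mod 2 = 1
  c[10] = d·G[:,10] = (11010111010)·(00000010000) mod 2 = 0+0+0+0+0+0+1+0+0+0+0 mod 2 = 1
  c[11] = d·G[:,11] = (11010111010)·(00000001000) mod 2 = 0+0+0+0+0+0+0+1+0+0+0 mod 2 = 1
  c[12] = d·G[:,12] = (11010111010)·(00000000100) mod 2 = 0+0+0+0+0+0+0+0+0+0+0 mod 2 = 0
  c[13] = d·G[:,13] = (11010111010)·(00000000010) mod 2 = 0+0+0+0+0+0+0+0+0+1+0 mod 2 = 1
  c[14] = d·G[:,14] = (11010111010)·(00000000001) mod 2 = 0+0+0+0+0+0+0+0+0+0+0 mod 2 = 0
Codeword = 011010100111010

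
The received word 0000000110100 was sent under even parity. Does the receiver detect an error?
Sum of received bits: 0+0+0+0+0+0+0+1+1+0+1+0+0 = 3; 3 mod 2 = 1. Result is 1 ≠ 0 → error detected.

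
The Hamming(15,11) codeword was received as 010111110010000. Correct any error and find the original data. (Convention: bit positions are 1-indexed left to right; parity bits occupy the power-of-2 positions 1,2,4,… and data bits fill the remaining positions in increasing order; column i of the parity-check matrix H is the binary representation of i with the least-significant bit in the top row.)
Syndrome s = H · r^T (mod 2), r = 010111110010000:
  s[0] = (101010101010101)·(010111110010000) mod 2 = 0+0+0+0+1+0+1+0+0+0+1+0+0+0+0 mod 2 = 1
  s[1] = (011001100110011)·(010111110010000) mod 2 = 0+1+0+0+0+1+1+0+0+0+1+0+0+0+0 mod 2 = 0
  s[2] = (000111100001111)·(010111110010000) mod 2 = 0+0+0+1+1+1+1+0+0+0+0+0+0+0+0 mod 2 = 0
  s[3] = (000000011111111)·(010111110010000) mod 2 = 0+0+0+0+0+0+0+1+0+0+1+0+0+0+0 mod 2 = 0
Syndrome = 1000
Column 1 of H equals this syndrome → error at bit 1 (1-indexed).
Flip bit 1: 010111110010000 → 110111110010000
Extract data bits at positions {3,5,6,7,9,10,11,12,13,14,15}: 01110010000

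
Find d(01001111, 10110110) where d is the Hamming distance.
XOR = 11111001, count of 1s = 6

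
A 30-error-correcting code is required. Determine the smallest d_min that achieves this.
Correcting t errors requires d_min ≥ 2t + 1 = 2·30 + 1 = 61.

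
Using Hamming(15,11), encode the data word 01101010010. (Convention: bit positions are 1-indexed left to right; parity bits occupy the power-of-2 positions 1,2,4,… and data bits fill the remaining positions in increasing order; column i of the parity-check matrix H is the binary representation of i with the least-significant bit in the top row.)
Codeword c = d · G (mod 2), d = 01101010010:
  c[0] = d·G[:,0] = (01101010010)·(11011010101) mod 2 = 0+1+0+0+1+0+1+0+0+0+0 mod 2 = 1
  c[1] = d·G[:,1] = (01101010010)·(10110110011) mod 2 = 0+0+1+0+0+0+1+0+0+1+0 mod 2 = 1
  c[2] = d·G[:,2] = (01101010010)·(10000000000) mod 2 = 0+0+0+0+0+0+0+0+0+0+0 mod 2 = 0
  c[3] = d·G[:,3] = (01101010010)·(01110001111) mod 2 = 0+1+1+0+0+0+0+0+0+1+0 mod 2 = 1
  c[4] = d·G[:,4] = (01101010010)·(01000000000) mod 2 = 0+1+0+0+0+0+0+0+0+0+0 mod 2 = 1
  c[5] = d·G[:,5] = (01101010010)·(00100000000) mod 2 = 0+0+1+0+0+0+0+0+0+0+0 mod 2 = 1
  c[6] = d·G[:,6] = (01101010010)·(00010000000) mod 2 = 0+0+0+0+0+0+0+0+0+0+0 mod 2 = 0
  c[7] = d·G[:,7] = (01101010010)·(00001111111) mod 2 = 0+0+0+0+1+0+1+0+0+1+0 mod 2 = 1
  c[8] = d·G[:,8] = (01101010010)·(00001000000) mod 2 = 0+0+0+0+1+0+0+0+0+0+0 mod 2 = 1
  c[9] = d·G[:,9] = (01101010010)·(00000100000) mod 2 = 0+0+0+0+0+0+0+0+0+0+0 mod 2 = 0
  c[10] = d·G[:,10] = (01101010010)·(00000010000) mod 2 = 0+0+0+0+0+0+1+0+0+0+0 mod 2 = 1
  c[11] = d·G[:,11] = (01101010010)·(00000001000) mod 2 = 0+0+0+0+0+0+0+0+0+0+0 mod 2 = 0
  c[12] = d·G[:,12] = (01101010010)·(00000000100) mod 2 = 0+0+0+0+0+0+0+0+0+0+0 mod 2 = 0
  c[13] = d·G[:,13] = (01101010010)·(00000000010) mod 2 = 0+0+0+0+0+0+0+0+0+1+0 mod 2 = 1
  c[14] = d·G[:,14] = (01101010010)·(00000000001) mod 2 = 0+0+0+0+0+0+0+0+0+0+0 mod 2 = 0
Codeword = 110111011010010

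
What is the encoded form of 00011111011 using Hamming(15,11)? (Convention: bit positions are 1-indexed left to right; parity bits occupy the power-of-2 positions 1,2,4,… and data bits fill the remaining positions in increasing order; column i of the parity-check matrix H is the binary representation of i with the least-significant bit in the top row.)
Codeword c = d · G (mod 2), d = 00011111011:
  c[0] = d·G[:,0] = (00011111011)·(11011010101) mod 2 = 0+0+0+1+1+0+1+0+0+0+1 mod 2 = 0
  c[1] = d·G[:,1] = (00011111011)·(10110110011) mod 2 = 0+0+0+1+0+1+1+0+0+1+1 mod 2 = 1
  c[2] = d·G[:,2] = (00011111011)·(10000000000) mod 2 = 0+0+0+0+0+0+0+0+0+0+0 mod 2 = 0
  c[3] = d·G[:,3] = (00011111011)·(01110001111) mod 2 = 0+0+0+1+0+0+0+1+0+1+1 mod 2 = 0
  c[4] = d·G[:,4] = (00011111011)·(01000000000) mod 2 = 0+0+0+0+0+0+0+0+0+0+0 mod 2 = 0
  c[5] = d·G[:,5] = (00011111011)·(00100000000) mod 2 = 0+0+0+0+0+0+0+0+0+0+0 mod 2 = 0
  c[6] = d·G[:,6] = (00011111011)·(00010000000) mod 2 = 0+0+0+1+0+0+0+0+0+0+0 mod 2 = 1
  c[7] = d·G[:,7] = (00011111011)·(00001111111) mod 2 = 0+0+0+0+1+1+1+1+0+1+1 mod 2 = 0
  c[8] = d·G[:,8] = (00011111011)·(00001000000) mod 2 = 0+0+0+0+1+0+0+0+0+0+0 mod 2 = 1
  c[9] = d·G[:,9] = (00011111011)·(00000100000) mod 2 = 0+0+0+0+0+1+0+0+0+0+0 mod 2 = 1
  c[10] = d·G[:,10] = (00011111011)·(00000010000) mod 2 = 0+0+0+0+0+0+1+0+0+0+0 mod 2 = 1
  c[11] = d·G[:,11] = (00011111011)·(00000001000) mod 2 = 0+0+0+0+0+0+0+1+0+0+0 mod 2 = 1
  c[12] = d·G[:,12] = (00011111011)·(00000000100) mod 2 = 0+0+0+0+0+0+0+0+0+0+0 mod 2 = 0
  c[13] = d·G[:,13] = (00011111011)·(00000000010) mod 2 = 0+0+0+0+0+0+0+0+0+1+0 mod 2 = 1
  c[14] = d·G[:,14] = (00011111011)·(00000000001) mod 2 = 0+0+0+0+0+0+0+0+0+0+1 mod 2 = 1
Codeword = 010000101111011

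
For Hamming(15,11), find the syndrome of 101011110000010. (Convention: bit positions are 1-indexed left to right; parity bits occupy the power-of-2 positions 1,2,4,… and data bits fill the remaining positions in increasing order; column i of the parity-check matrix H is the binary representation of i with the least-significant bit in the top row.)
Syndrome s = H · r^T (mod 2), r = 101011110000010:
  s[0] = (101010101010101)·(101011110000010) mod 2 = 1+0+1+0+1+0+1+0+0+0+0+0+0+0+0 mod 2 = 0
  s[1] = (011001100110011)·(101011110000010) mod 2 = 0+0+1+0+0+1+1+0+0+0+0+0+0+1+0 mod 2 = 0
  s[2] = (000111100001111)·(101011110000010) mod 2 = 0+0+0+0+1+1+1+0+0+0+0+0+0+1+0 mod 2 = 0
  s[3] = (000000011111111)·(101011110000010) mod 2 = 0+0+0+0+0+0+0+1+0+0+0+0+0+1+0 mod 2 = 0
Syndrome = 0000
s = 0: no error detected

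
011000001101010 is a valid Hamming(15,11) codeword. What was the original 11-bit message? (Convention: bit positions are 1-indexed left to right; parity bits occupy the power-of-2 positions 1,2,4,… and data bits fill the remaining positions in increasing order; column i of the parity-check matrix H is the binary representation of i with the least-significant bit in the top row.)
Parity bits occupy power-of-2 positions; data bits are at positions {3,5,6,7,9,10,11,12,13,14,15} (1-indexed).
Extract: c[3]=1 c[5]=0 c[6]=0 c[7]=0 c[9]=1 c[10]=1 c[11]=0 c[12]=1 c[13]=0 c[14]=1 c[15]=0
Data = 10001101010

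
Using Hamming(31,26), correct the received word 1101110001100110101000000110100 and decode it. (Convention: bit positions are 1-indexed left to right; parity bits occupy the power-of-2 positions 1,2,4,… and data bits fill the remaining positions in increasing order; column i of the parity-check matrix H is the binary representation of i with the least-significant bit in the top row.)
Syndrome s = H · r^T (mod 2), r = 1101110001100110101000000110100:
  s[0] = (1010101010101010101010101010101)·(1101110001100110101000000110100) mod 2 = 1+0+0+0+1+0+0+0+0+0+1+0+0+0+1+0+1+0+1+0+0+0+0+0+0+0+1+0+1+0+0 mod 2 = 0
  s[1] = (0110011001100110011001100110011)·(1101110001100110101000000110100) mod 2 = 0+1+0+0+0+1+0+0+0+1+1+0+0+1+1+0+0+0+1+0+0+0+0+0+0+1+1+0+0+0+0 mod 2 = 1
  s[2] = (0001111000011110000111100001111)·(1101110001100110101000000110100) mod 2 = 0+0+0+1+1+1+0+0+0+0+0+0+0+1+1+0+0+0+0+0+0+0+0+0+0+0+0+0+1+0+0 mod 2 = 0
  s[3] = (0000000111111110000000011111111)·(1101110001100110101000000110100) mod 2 = 0+0+0+0+0+0+0+0+0+1+1+0+0+1+1+0+0+0+0+0+0+0+0+0+0+1+1+0+1+0+0 mod 2 = 1
  s[4] = (0000000000000001111111111111111)·(1101110001100110101000000110100) mod 2 = 0+0+0+0+0+0+0+0+0+0+0+0+0+0+0+0+1+0+1+0+0+0+0+0+0+1+1+0+1+0+0 mod 2 = 1
Syndrome = 01011
Column 26 of H equals this syndrome → error at bit 26 (1-indexed).
Flip bit 26: 1101110001100110101000000110100 → 1101110001100110101000000010100
Extract data bits at positions {3,5,6,7,9,10,11,12,13,14,15,17,18,19,20,21,22,23,24,25,26,27,28,29,30,31}: 01100110011101000000010100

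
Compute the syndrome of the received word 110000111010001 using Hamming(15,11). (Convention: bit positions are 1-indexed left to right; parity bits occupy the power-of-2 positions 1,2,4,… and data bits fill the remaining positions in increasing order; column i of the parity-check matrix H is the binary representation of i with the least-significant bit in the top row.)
Syndrome s = H · r^T (mod 2), r = 110000111010001:
  s[0] = (101010101010101)·(110000111010001) mod 2 = 1+0+0+0+0+0+1+0+1+0+1+0+0+0+1 mod 2 = 1
  s[1] = (011001100110011)·(110000111010001) mod 2 = 0+1+0+0+0+0+1+0+0+0+1+0+0+0+1 mod 2 = 0
  s[2] = (000111100001111)·(110000111010001) mod 2 = 0+0+0+0+0+0+1+0+0+0+0+0+0+0+1 mod 2 = 0
  s[3] = (000000011111111)·(110000111010001) mod 2 = 0+0+0+0+0+0+0+1+1+0+1+0+0+0+1 mod 2 = 0
Syndrome = 1000
Non-zero syndrome: error at position 1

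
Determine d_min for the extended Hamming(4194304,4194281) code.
d_min = 4 (adding an overall parity bit to Hamming(4194303,4194281) raises d_min from 3 to 4).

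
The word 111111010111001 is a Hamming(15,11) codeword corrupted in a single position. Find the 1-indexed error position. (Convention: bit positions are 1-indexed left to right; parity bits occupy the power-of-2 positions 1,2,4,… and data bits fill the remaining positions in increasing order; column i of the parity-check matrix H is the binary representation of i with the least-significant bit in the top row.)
Syndrome s = H · r^T (mod 2), r = 111111010111001:
  s[0] = (101010101010101)·(111111010111001) mod 2 = 1+0+1+0+1+0+0+0+0+0+1+0+0+0+1 mod 2 = 1
  s[1] = (011001100110011)·(111111010111001) mod 2 = 0+1+1+0+0+1+0+0+0+1+1+0+0+0+1 mod 2 = 0
  s[2] = (000111100001111)·(111111010111001) mod 2 = 0+0+0+1+1+1+0+0+0+0+0+1+0+0+1 mod 2 = 1
  s[3] = (000000011111111)·(111111010111001) mod 2 = 0+0+0+0+0+0+0+1+0+1+1+1+0+0+1 mod 2 = 1
Syndrome = 1011
Column i of H is the binary representation of i, so the syndrome is the binary index of the flipped bit.
Read s = 1011 with s[0] as LSB: 1·2^0 + 0·2^1 + 1·2^2 + 1·2^3 = 13.
Error is at bit position 13.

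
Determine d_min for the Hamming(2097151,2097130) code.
d_min = 3 (every single-error-correcting Hamming code has d_min = 3).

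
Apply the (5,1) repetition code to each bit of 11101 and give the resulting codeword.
Repeat each bit 5× and concatenate:
1→11111  1→11111  1→11111  0→00000  1→11111
Codeword = 1111111111111110000011111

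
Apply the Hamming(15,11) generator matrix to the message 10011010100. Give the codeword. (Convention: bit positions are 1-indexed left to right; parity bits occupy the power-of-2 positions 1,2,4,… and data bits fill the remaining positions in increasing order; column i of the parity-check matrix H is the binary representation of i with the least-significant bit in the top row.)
Codeword c = d · G (mod 2), d = 10011010100:
  c[0] = d·G[:,0] = (10011010100)·(11011010101) mod 2 = 1+0+0+1+1+0+1+0+1+0+0 mod 2 = 1
  c[1] = d·G[:,1] = (10011010100)·(10110110011) mod 2 = 1+0+0+1+0+0+1+0+0+0+0 mod 2 = 1
  c[2] = d·G[:,2] = (10011010100)·(10000000000) mod 2 = 1+0+0+0+0+0+0+0+0+0+0 mod 2 = 1
  c[3] = d·G[:,3] = (10011010100)·(01110001111) mod 2 = 0+0+0+1+0+0+0+0+1+0+0 mod 2 = 0
  c[4] = d·G[:,4] = (10011010100)·(01000000000) mod 2 = 0+0+0+0+0+0+0+0+0+0+0 mod 2 = 0
  c[5] = d·G[:,5] = (10011010100)·(00100000000) mod 2 = 0+0+0+0+0+0+0+0+0+0+0 mod 2 = 0
  c[6] = d·G[:,6] = (10011010100)·(00010000000) mod 2 = 0+0+0+1+0+0+0+0+0+0+0 mod 2 = 1
  c[7] = d·G[:,7] = (10011010100)·(00001111111) mod 2 = 0+0+0+0+1+0+1+0+1+0+0 mod 2 = 1
  c[8] = d·G[:,8] = (10011010100)·(00001000000) mod 2 = 0+0+0+0+1+0+0+0+0+0+0 mod 2 = 1
  c[9] = d·G[:,9] = (10011010100)·(00000100000) mod 2 = 0+0+0+0+0+0+0+0+0+0+0 mod 2 = 0
  c[10] = d·G[:,10] = (10011010100)·(00000010000) mod 2 = 0+0+0+0+0+0+1+0+0+0+0 mod 2 = 1
  c[11] = d·G[:,11] = (10011010100)·(00000001000) mod 2 = 0+0+0+0+0+0+0+0+0+0+0 mod 2 = 0
  c[12] = d·G[:,12] = (10011010100)·(00000000100) mod 2 = 0+0+0+0+0+0+0+0+1+0+0 mod 2 = 1
  c[13] = d·G[:,13] = (10011010100)·(00000000010) mod 2 = 0+0+0+0+0+0+0+0+0+0+0 mod 2 = 0
  c[14] = d·G[:,14] = (10011010100)·(00000000001) mod 2 = 0+0+0+0+0+0+0+0+0+0+0 mod 2 = 0
Codeword = 111000111010100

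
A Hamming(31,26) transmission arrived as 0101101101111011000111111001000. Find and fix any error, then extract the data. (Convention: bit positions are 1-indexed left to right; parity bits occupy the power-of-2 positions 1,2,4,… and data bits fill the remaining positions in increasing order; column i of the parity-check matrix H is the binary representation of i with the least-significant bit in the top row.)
Syndrome s = H · r^T (mod 2), r = 0101101101111011000111111001000:
  s[0] = (1010101010101010101010101010101)·(0101101101111011000111111001000) mod 2 = 0+0+0+0+1+0+1+0+0+0+1+0+1+0+1+0+0+0+0+0+1+0+1+0+1+0+0+0+0+0+0 mod 2 = 0
  s[1] = (0110011001100110011001100110011)·(0101101101111011000111111001000) mod 2 = 0+1+0+0+0+0+1+0+0+1+1+0+0+0+1+0+0+0+0+0+0+1+1+0+0+0+0+0+0+0+0 mod 2 = 1
  s[2] = (0001111000011110000111100001111)·(0101101101111011000111111001000) mod 2 = 0+0+0+1+1+0+1+0+0+0+0+1+1+0+1+0+0+0+0+1+1+1+1+0+0+0+0+1+0+0+0 mod 2 = 1
  s[3] = (0000000111111110000000011111111)·(0101101101111011000111111001000) mod 2 = 0+0+0+0+0+0+0+1+0+1+1+1+1+0+1+0+0+0+0+0+0+0+0+1+1+0+0+1+0+0+0 mod 2 = 1
  s[4] = (0000000000000001111111111111111)·(0101101101111011000111111001000) mod 2 = 0+0+0+0+0+0+0+0+0+0+0+0+0+0+0+1+0+0+0+1+1+1+1+1+1+0+0+1+0+0+0 mod 2 = 0
Syndrome = 01110
Column 14 of H equals this syndrome → error at bit 14 (1-indexed).
Flip bit 14: 0101101101111011000111111001000 → 0101101101111111000111111001000
Extract data bits at positions {3,5,6,7,9,10,11,12,13,14,15,17,18,19,20,21,22,23,24,25,26,27,28,29,30,31}: 01010111111000111111001000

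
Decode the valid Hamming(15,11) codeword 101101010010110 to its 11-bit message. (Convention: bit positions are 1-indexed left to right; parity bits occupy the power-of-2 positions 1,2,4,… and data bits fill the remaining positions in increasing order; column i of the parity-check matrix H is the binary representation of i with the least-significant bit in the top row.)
Parity bits occupy power-of-2 positions; data bits are at positions {3,5,6,7,9,10,11,12,13,14,15} (1-indexed).
Extract: c[3]=1 c[5]=0 c[6]=1 c[7]=0 c[9]=0 c[10]=0 c[11]=1 c[12]=0 c[13]=1 c[14]=1 c[15]=0
Data = 10100010110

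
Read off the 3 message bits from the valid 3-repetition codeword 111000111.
Split into 3-bit blocks: 111 000 111
Data = 101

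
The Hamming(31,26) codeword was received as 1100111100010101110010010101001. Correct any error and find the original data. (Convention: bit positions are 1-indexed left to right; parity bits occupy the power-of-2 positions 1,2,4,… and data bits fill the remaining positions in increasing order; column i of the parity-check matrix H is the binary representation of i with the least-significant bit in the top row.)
Syndrome s = H · r^T (mod 2), r = 1100111100010101110010010101001:
  s[0] = (1010101010101010101010101010101)·(1100111100010101110010010101001) mod 2 = 1+0+0+0+1+0+1+0+0+0+0+0+0+0+0+0+1+0+0+0+1+0+0+0+0+0+0+0+0+0+1 mod 2 = 0
  s[1] = (0110011001100110011001100110011)·(1100111100010101110010010101001) mod 2 = 0+1+0+0+0+1+1+0+0+0+0+0+0+1+0+0+0+1+0+0+0+0+0+0+0+1+0+0+0+0+1 mod 2 = 1
  s[2] = (0001111000011110000111100001111)·(1100111100010101110010010101001) mod 2 = 0+0+0+0+1+1+1+0+0+0+0+1+0+1+0+0+0+0+0+0+1+0+0+0+0+0+0+1+0+0+1 mod 2 = 0
  s[3] = (0000000111111110000000011111111)·(1100111100010101110010010101001) mod 2 = 0+0+0+0+0+0+0+1+0+0+0+1+0+1+0+0+0+0+0+0+0+0+0+1+0+1+0+1+0+0+1 mod 2 = 1
  s[4] = (0000000000000001111111111111111)·(1100111100010101110010010101001) mod 2 = 0+0+0+0+0+0+0+0+0+0+0+0+0+0+0+1+1+1+0+0+1+0+0+1+0+1+0+1+0+0+1 mod 2 = 0
Syndrome = 01010
Column 10 of H equals this syndrome → error at bit 10 (1-indexed).
Flip bit 10: 1100111100010101110010010101001 → 1100111101010101110010010101001
Extract data bits at positions {3,5,6,7,9,10,11,12,13,14,15,17,18,19,20,21,22,23,24,25,26,27,28,29,30,31}: 01110101010110010010101001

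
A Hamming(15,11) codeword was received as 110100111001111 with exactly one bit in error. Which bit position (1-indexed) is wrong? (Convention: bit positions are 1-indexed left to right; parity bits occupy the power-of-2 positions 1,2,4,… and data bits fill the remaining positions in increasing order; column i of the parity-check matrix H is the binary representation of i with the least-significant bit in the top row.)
Syndrome s = H · r^T (mod 2), r = 110100111001111:
  s[0] = (101010101010101)·(110100111001111) mod 2 = 1+0+0+0+0+0+1+0+1+0+0+0+1+0+1 mod 2 = 1
  s[1] = (011001100110011)·(110100111001111) mod 2 = 0+1+0+0+0+0+1+0+0+0+0+0+0+1+1 mod 2 = 0
  s[2] = (000111100001111)·(110100111001111) mod 2 = 0+0+0+1+0+0+1+0+0+0+0+1+1+1+1 mod 2 = 0
  s[3] = (000000011111111)·(110100111001111) mod 2 = 0+0+0+0+0+0+0+1+1+0+0+1+1+1+1 mod 2 = 0
Syndrome = 1000
Column i of H is the binary representation of i, so the syndrome is the binary index of the flipped bit.
Read s = 1000 with s[0] as LSB: 1·2^0 + 0·2^1 + 0·2^2 + 0·2^3 = 1.
Error is at bit position 1.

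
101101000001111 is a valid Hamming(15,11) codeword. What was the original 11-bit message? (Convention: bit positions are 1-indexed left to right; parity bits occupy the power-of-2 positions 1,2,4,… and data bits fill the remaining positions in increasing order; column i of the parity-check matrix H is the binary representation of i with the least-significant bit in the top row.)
Parity bits occupy power-of-2 positions; data bits are at positions {3,5,6,7,9,10,11,12,13,14,15} (1-indexed).
Extract: c[3]=1 c[5]=0 c[6]=1 c[7]=0 c[9]=0 c[10]=0 c[11]=0 c[12]=1 c[13]=1 c[14]=1 c[15]=1
Data = 10100001111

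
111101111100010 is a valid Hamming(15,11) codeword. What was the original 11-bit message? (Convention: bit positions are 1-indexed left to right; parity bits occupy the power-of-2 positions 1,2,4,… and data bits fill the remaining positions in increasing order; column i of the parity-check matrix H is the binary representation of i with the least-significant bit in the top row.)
Parity bits occupy power-of-2 positions; data bits are at positions {3,5,6,7,9,10,11,12,13,14,15} (1-indexed).
Extract: c[3]=1 c[5]=0 c[6]=1 c[7]=1 c[9]=1 c[10]=1 c[11]=0 c[12]=0 c[13]=0 c[14]=1 c[15]=0
Data = 10111100010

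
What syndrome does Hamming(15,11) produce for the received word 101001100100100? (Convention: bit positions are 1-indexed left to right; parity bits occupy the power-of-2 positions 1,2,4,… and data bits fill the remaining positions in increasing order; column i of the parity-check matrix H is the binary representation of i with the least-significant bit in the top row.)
Syndrome s = H · r^T (mod 2), r = 101001100100100:
  s[0] = (101010101010101)·(101001100100100) mod 2 = 1+0+1+0+0+0+1+0+0+0+0+0+1+0+0 mod 2 = 0
  s[1] = (011001100110011)·(101001100100100) mod 2 = 0+0+1+0+0+1+1+0+0+1+0+0+0+0+0 mod 2 = 0
  s[2] = (000111100001111)·(101001100100100) mod 2 = 0+0+0+0+0+1+1+0+0+0+0+0+1+0+0 mod 2 = 1
  s[3] = (000000011111111)·(101001100100100) mod 2 = 0+0+0+0+0+0+0+0+0+1+0+0+1+0+0 mod 2 = 0
Syndrome = 0010
Non-zero syndrome: error at position 4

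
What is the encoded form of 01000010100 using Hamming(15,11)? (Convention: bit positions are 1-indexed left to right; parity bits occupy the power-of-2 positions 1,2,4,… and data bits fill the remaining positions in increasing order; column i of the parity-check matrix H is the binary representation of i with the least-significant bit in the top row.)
Codeword c = d · G (mod 2), d = 01000010100:
  c[0] = d·G[:,0] = (01000010100)·(11011010101) mod 2 = 0+1+0+0+0+0+1+0+1+0+0 mod 2 = 1
  c[1] = d·G[:,1] = (01000010100)·(10110110011) mod 2 = 0+0+0+0+0+0+1+0+0+0+0 mod 2 = 1
  c[2] = d·G[:,2] = (01000010100)·(10000000000) mod 2 = 0+0+0+0+0+0+0+0+0+0+0 mod 2 = 0
  c[3] = d·G[:,3] = (01000010100)·(01110001111) mod 2 = 0+1+0+0+0+0+0+0+1+0+0 mod 2 = 0
  c[4] = d·G[:,4] = (01000010100)·(01000000000) mod 2 = 0+1+0+0+0+0+0+0+0+0+0 mod 2 = 1
  c[5] = d·G[:,5] = (01000010100)·(00100000000) mod 2 = 0+0+0+0+0+0+0+0+0+0+0 mod 2 = 0
  c[6] = d·G[:,6] = (01000010100)·(00010000000) mod 2 = 0+0+0+0+0+0+0+0+0+0+0 mod 2 = 0
  c[7] = d·G[:,7] = (01000010100)·(00001111111) mod 2 = 0+0+0+0+0+0+1+0+1+0+0 mod 2 = 0
  c[8] = d·G[:,8] = (01000010100)·(00001000000) mod 2 = 0+0+0+0+0+0+0+0+0+0+0 mod 2 = 0
  c[9] = d·G[:,9] = (01000010100)·(00000100000) mod 2 = 0+0+0+0+0+0+0+0+0+0+0 mod 2 = 0
  c[10] = d·G[:,10] = (01000010100)·(00000010000) mod 2 = 0+0+0+0+0+0+1+0+0+0+0 mod 2 = 1
  c[11] = d·G[:,11] = (01000010100)·(00000001000) mod 2 = 0+0+0+0+0+0+0+0+0+0+0 mod 2 = 0
  c[12] = d·G[:,12] = (01000010100)·(00000000100) mod 2 = 0+0+0+0+0+0+0+0+1+0+0 mod 2 = 1
  c[13] = d·G[:,13] = (01000010100)·(00000000010) mod 2 = 0+0+0+0+0+0+0+0+0+0+0 mod 2 = 0
  c[14] = d·G[:,14] = (01000010100)·(00000000001) mod 2 = 0+0+0+0+0+0+0+0+0+0+0 mod 2 = 0
Codeword = 110010000010100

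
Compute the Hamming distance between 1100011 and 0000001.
XOR = 1100010, count of 1s = 3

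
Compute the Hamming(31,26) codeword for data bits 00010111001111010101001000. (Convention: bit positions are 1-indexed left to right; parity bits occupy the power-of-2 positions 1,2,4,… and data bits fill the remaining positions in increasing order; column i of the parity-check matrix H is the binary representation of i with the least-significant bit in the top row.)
Codeword c = d · G (mod 2), d = 00010111001111010101001000:
  c[0] = d·G[:,0] = (00010111001111010101001000)·(11011010101101010101010101) mod 2 = 0+0+0+1+0+0+1+0+0+0+1+1+0+1+0+1+0+1+0+1+0+0+0+0+0+0 mod 2 = 0
  c[1] = d·G[:,1] = (00010111001111010101001000)·(10110110011011001100110011) mod 2 = 0+0+0+1+0+1+1+0+0+0+1+0+1+1+0+0+0+1+0+0+0+0+0+0+0+0 mod 2 = 1
  c[2] = d·G[:,2] = (00010111001111010101001000)·(10000000000000000000000000) mod 2 = 0+0+0+0+0+0+0+0+0+0+0+0+0+0+0+0+0+0+0+0+0+0+0+0+0+0 mod 2 = 0
  c[3] = d·G[:,3] = (00010111001111010101001000)·(01110001111000111100001111) mod 2 = 0+0+0+1+0+0+0+1+0+0+1+0+0+0+0+1+0+1+0+0+0+0+1+0+0+0 mod 2 = 0
  c[4] = d·G[:,4] = (00010111001111010101001000)·(01000000000000000000000000) mod 2 = 0+0+0+0+0+0+0+0+0+0+0+0+0+0+0+0+0+0+0+0+0+0+0+0+0+0 mod 2 = 0
  c[5] = d·G[:,5] = (00010111001111010101001000)·(00100000000000000000000000) mod 2 = 0+0+0+0+0+0+0+0+0+0+0+0+0+0+0+0+0+0+0+0+0+0+0+0+0+0 mod 2 = 0
  c[6] = d·G[:,6] = (00010111001111010101001000)·(00010000000000000000000000) mod 2 = 0+0+0+1+0+0+0+0+0+0+0+0+0+0+0+0+0+0+0+0+0+0+0+0+0+0 mod 2 = 1
  c[7] = d·G[:,7] = (00010111001111010101001000)·(00001111111000000011111111) mod 2 = 0+0+0+0+0+1+1+1+0+0+1+0+0+0+0+0+0+0+0+1+0+0+1+0+0+0 mod 2 = 0
  c[8] = d·G[:,8] = (00010111001111010101001000)·(00001000000000000000000000) mod 2 = 0+0+0+0+0+0+0+0+0+0+0+0+0+0+0+0+0+0+0+0+0+0+0+0+0+0 mod 2 = 0
  c[9] = d·G[:,9] = (00010111001111010101001000)·(00000100000000000000000000) mod 2 = 0+0+0+0+0+1+0+0+0+0+0+0+0+0+0+0+0+0+0+0+0+0+0+0+0+0 mod 2 = 1
  c[10] = d·G[:,10] = (00010111001111010101001000)·(00000010000000000000000000) mod 2 = 0+0+0+0+0+0+1+0+0+0+0+0+0+0+0+0+0+0+0+0+0+0+0+0+0+0 mod 2 = 1
  c[11] = d·G[:,11] = (00010111001111010101001000)·(00000001000000000000000000) mod 2 = 0+0+0+0+0+0+0+1+0+0+0+0+0+0+0+0+0+0+0+0+0+0+0+0+0+0 mod 2 = 1
  c[12] = d·G[:,12] = (00010111001111010101001000)·(00000000100000000000000000) mod 2 = 0+0+0+0+0+0+0+0+0+0+0+0+0+0+0+0+0+0+0+0+0+0+0+0+0+0 mod 2 = 0
  c[13] = d·G[:,13] = (00010111001111010101001000)·(00000000010000000000000000) mod 2 = 0+0+0+0+0+0+0+0+0+0+0+0+0+0+0+0+0+0+0+0+0+0+0+0+0+0 mod 2 = 0
  c[14] = d·G[:,14] = (00010111001111010101001000)·(00000000001000000000000000) mod 2 = 0+0+0+0+0+0+0+0+0+0+1+0+0+0+0+0+0+0+0+0+0+0+0+0+0+0 mod 2 = 1
  c[15] = d·G[:,15] = (00010111001111010101001000)·(00000000000111111111111111) mod 2 = 0+0+0+0+0+0+0+0+0+0+0+1+1+1+0+1+0+1+0+1+0+0+1+0+0+0 mod 2 = 1
  c[16] = d·G[:,16] = (00010111001111010101001000)·(00000000000100000000000000) mod 2 = 0+0+0+0+0+0+0+0+0+0+0+1+0+0+0+0+0+0+0+0+0+0+0+0+0+0 mod 2 = 1
  c[17] = d·G[:,17] = (00010111001111010101001000)·(00000000000010000000000000) mod 2 = 0+0+0+0+0+0+0+0+0+0+0+0+1+0+0+0+0+0+0+0+0+0+0+0+0+0 mod 2 = 1
  c[18] = d·G[:,18] = (00010111001111010101001000)·(00000000000001000000000000) mod 2 = 0+0+0+0+0+0+0+0+0+0+0+0+0+1+0+0+0+0+0+0+0+0+0+0+0+0 mod 2 = 1
  c[19] = d·G[:,19] = (00010111001111010101001000)·(00000000000000100000000000) mod 2 = 0+0+0+0+0+0+0+0+0+0+0+0+0+0+0+0+0+0+0+0+0+0+0+0+0+0 mod 2 = 0
  c[20] = d·G[:,20] = (00010111001111010101001000)·(00000000000000010000000000) mod 2 = 0+0+0+0+0+0+0+0+0+0+0+0+0+0+0+1+0+0+0+0+0+0+0+0+0+0 mod 2 = 1
  c[21] = d·G[:,21] = (00010111001111010101001000)·(00000000000000001000000000) mod 2 = 0+0+0+0+0+0+0+0+0+0+0+0+0+0+0+0+0+0+0+0+0+0+0+0+0+0 mod 2 = 0
  c[22] = d·G[:,22] = (00010111001111010101001000)·(00000000000000000100000000) mod 2 = 0+0+0+0+0+0+0+0+0+0+0+0+0+0+0+0+0+1+0+0+0+0+0+0+0+0 mod 2 = 1
  c[23] = d·G[:,23] = (00010111001111010101001000)·(00000000000000000010000000) mod 2 = 0+0+0+0+0+0+0+0+0+0+0+0+0+0+0+0+0+0+0+0+0+0+0+0+0+0 mod 2 = 0
  c[24] = d·G[:,24] = (00010111001111010101001000)·(00000000000000000001000000) mod 2 = 0+0+0+0+0+0+0+0+0+0+0+0+0+0+0+0+0+0+0+1+0+0+0+0+0+0 mod 2 = 1
  c[25] = d·G[:,25] = (00010111001111010101001000)·(00000000000000000000100000) mod 2 = 0+0+0+0+0+0+0+0+0+0+0+0+0+0+0+0+0+0+0+0+0+0+0+0+0+0 mod 2 = 0
  c[26] = d·G[:,26] = (00010111001111010101001000)·(00000000000000000000010000) mod 2 = 0+0+0+0+0+0+0+0+0+0+0+0+0+0+0+0+0+0+0+0+0+0+0+0+0+0 mod 2 = 0
  c[27] = d·G[:,27] = (00010111001111010101001000)·(00000000000000000000001000) mod 2 = 0+0+0+0+0+0+0+0+0+0+0+0+0+0+0+0+0+0+0+0+0+0+1+0+0+0 mod 2 = 1
  c[28] = d·G[:,28] = (00010111001111010101001000)·(00000000000000000000000100) mod 2 = 0+0+0+0+0+0+0+0+0+0+0+0+0+0+0+0+0+0+0+0+0+0+0+0+0+0 mod 2 = 0
  c[29] = d·G[:,29] = (00010111001111010101001000)·(00000000000000000000000010) mod 2 = 0+0+0+0+0+0+0+0+0+0+0+0+0+0+0+0+0+0+0+0+0+0+0+0+0+0 mod 2 = 0
  c[30] = d·G[:,30] = (00010111001111010101001000)·(00000000000000000000000001) mod 2 = 0+0+0+0+0+0+0+0+0+0+0+0+0+0+0+0+0+0+0+0+0+0+0+0+0+0 mod 2 = 0
Codeword = 0100001001110011111010101001000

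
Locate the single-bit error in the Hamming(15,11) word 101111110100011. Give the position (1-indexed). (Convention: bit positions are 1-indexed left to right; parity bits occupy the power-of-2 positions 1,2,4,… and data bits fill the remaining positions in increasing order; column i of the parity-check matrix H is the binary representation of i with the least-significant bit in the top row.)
Syndrome s = H · r^T (mod 2), r = 101111110100011:
  s[0] = (101010101010101)·(101111110100011) mod 2 = 1+0+1+0+1+0+1+0+0+0+0+0+0+0+1 mod 2 = 1
  s[1] = (011001100110011)·(101111110100011) mod 2 = 0+0+1+0+0+1+1+0+0+1+0+0+0+1+1 mod 2 = 0
  s[2] = (000111100001111)·(101111110100011) mod 2 = 0+0+0+1+1+1+1+0+0+0+0+0+0+1+1 mod 2 = 0
  s[3] = (000000011111111)·(101111110100011) mod 2 = 0+0+0+0+0+0+0+1+0+1+0+0+0+1+1 mod 2 = 0
Syndrome = 1000
Column i of H is the binary representation of i, so the syndrome is the binary index of the flipped bit.
Read s = 1000 with s[0] as LSB: 1·2^0 + 0·2^1 + 0·2^2 + 0·2^3 = 1.
Error is at bit position 1.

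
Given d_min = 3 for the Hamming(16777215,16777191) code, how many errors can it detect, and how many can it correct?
Detection only: up to d_min − 1 = 2 errors.
Correction: up to ⌊(d_min − 1)/2⌋ = ⌊2/2⌋ = 1 errors.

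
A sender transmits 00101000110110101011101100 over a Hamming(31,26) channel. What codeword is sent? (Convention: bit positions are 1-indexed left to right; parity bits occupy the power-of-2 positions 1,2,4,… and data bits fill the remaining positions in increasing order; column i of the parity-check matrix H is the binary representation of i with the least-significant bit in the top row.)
Codeword c = d · G (mod 2), d = 00101000110110101011101100:
  c[0] = d·G[:,0] = (00101000110110101011101100)·(11011010101101010101010101) mod 2 = 0+0+0+0+1+0+0+0+1+0+0+1+0+0+0+0+0+0+0+1+0+0+0+1+0+0 mod 2 = 1
  c[1] = d·G[:,1] = (00101000110110101011101100)·(10110110011011001100110011) mod 2 = 0+0+1+0+0+0+0+0+0+1+0+0+1+0+0+0+1+0+0+0+1+0+0+0+0+0 mod 2 = 1
  c[2] = d·G[:,2] = (00101000110110101011101100)·(10000000000000000000000000) mod 2 = 0+0+0+0+0+0+0+0+0+0+0+0+0+0+0+0+0+0+0+0+0+0+0+0+0+0 mod 2 = 0
  c[3] = d·G[:,3] = (00101000110110101011101100)·(01110001111000111100001111) mod 2 = 0+0+1+0+0+0+0+0+1+1+0+0+0+0+1+0+1+0+0+0+0+0+1+1+0+0 mod 2 = 1
  c[4] = d·G[:,4] = (00101000110110101011101100)·(01000000000000000000000000) mod 2 = 0+0+0+0+0+0+0+0+0+0+0+0+0+0+0+0+0+0+0+0+0+0+0+0+0+0 mod 2 = 0
  c[5] = d·G[:,5] = (00101000110110101011101100)·(00100000000000000000000000) mod 2 = 0+0+1+0+0+0+0+0+0+0+0+0+0+0+0+0+0+0+0+0+0+0+0+0+0+0 mod 2 = 1
  c[6] = d·G[:,6] = (00101000110110101011101100)·(00010000000000000000000000) mod 2 = 0+0+0+0+0+0+0+0+0+0+0+0+0+0+0+0+0+0+0+0+0+0+0+0+0+0 mod 2 = 0
  c[7] = d·G[:,7] = (00101000110110101011101100)·(00001111111000000011111111) mod 2 = 0+0+0+0+1+0+0+0+1+1+0+0+0+0+0+0+0+0+1+1+1+0+1+1+0+0 mod 2 = 0
  c[8] = d·G[:,8] = (00101000110110101011101100)·(00001000000000000000000000) mod 2 = 0+0+0+0+1+0+0+0+0+0+0+0+0+0+0+0+0+0+0+0+0+0+0+0+0+0 mod 2 = 1
  c[9] = d·G[:,9] = (00101000110110101011101100)·(00000100000000000000000000) mod 2 = 0+0+0+0+0+0+0+0+0+0+0+0+0+0+0+0+0+0+0+0+0+0+0+0+0+0 mod 2 = 0
  c[10] = d·G[:,10] = (00101000110110101011101100)·(00000010000000000000000000) mod 2 = 0+0+0+0+0+0+0+0+0+0+0+0+0+0+0+0+0+0+0+0+0+0+0+0+0+0 mod 2 = 0
  c[11] = d·G[:,11] = (00101000110110101011101100)·(00000001000000000000000000) mod 2 = 0+0+0+0+0+0+0+0+0+0+0+0+0+0+0+0+0+0+0+0+0+0+0+0+0+0 mod 2 = 0
  c[12] = d·G[:,12] = (00101000110110101011101100)·(00000000100000000000000000) mod 2 = 0+0+0+0+0+0+0+0+1+0+0+0+0+0+0+0+0+0+0+0+0+0+0+0+0+0 mod 2 = 1
  c[13] = d·G[:,13] = (00101000110110101011101100)·(00000000010000000000000000) mod 2 = 0+0+0+0+0+0+0+0+0+1+0+0+0+0+0+0+0+0+0+0+0+0+0+0+0+0 mod 2 = 1
  c[14] = d·G[:,14] = (00101000110110101011101100)·(00000000001000000000000000) mod 2 = 0+0+0+0+0+0+0+0+0+0+0+0+0+0+0+0+0+0+0+0+0+0+0+0+0+0 mod 2 = 0
  c[15] = d·G[:,15] = (00101000110110101011101100)·(00000000000111111111111111) mod 2 = 0+0+0+0+0+0+0+0+0+0+0+1+1+0+1+0+1+0+1+1+1+0+1+1+0+0 mod 2 = 1
  c[16] = d·G[:,16] = (00101000110110101011101100)·(00000000000100000000000000) mod 2 = 0+0+0+0+0+0+0+0+0+0+0+1+0+0+0+0+0+0+0+0+0+0+0+0+0+0 mod 2 = 1
  c[17] = d·G[:,17] = (00101000110110101011101100)·(00000000000010000000000000) mod 2 = 0+0+0+0+0+0+0+0+0+0+0+0+1+0+0+0+0+0+0+0+0+0+0+0+0+0 mod 2 = 1
  c[18] = d·G[:,18] = (00101000110110101011101100)·(00000000000001000000000000) mod 2 = 0+0+0+0+0+0+0+0+0+0+0+0+0+0+0+0+0+0+0+0+0+0+0+0+0+0 mod 2 = 0
  c[19] = d·G[:,19] = (00101000110110101011101100)·(00000000000000100000000000) mod 2 = 0+0+0+0+0+0+0+0+0+0+0+0+0+0+1+0+0+0+0+0+0+0+0+0+0+0 mod 2 = 1
  c[20] = d·G[:,20] = (00101000110110101011101100)·(00000000000000010000000000) mod 2 = 0+0+0+0+0+0+0+0+0+0+0+0+0+0+0+0+0+0+0+0+0+0+0+0+0+0 mod 2 = 0
  c[21] = d·G[:,21] = (00101000110110101011101100)·(00000000000000001000000000) mod 2 = 0+0+0+0+0+0+0+0+0+0+0+0+0+0+0+0+1+0+0+0+0+0+0+0+0+0 mod 2 = 1
  c[22] = d·G[:,22] = (00101000110110101011101100)·(00000000000000000100000000) mod 2 = 0+0+0+0+0+0+0+0+0+0+0+0+0+0+0+0+0+0+0+0+0+0+0+0+0+0 mod 2 = 0
  c[23] = d·G[:,23] = (00101000110110101011101100)·(00000000000000000010000000) mod 2 = 0+0+0+0+0+0+0+0+0+0+0+0+0+0+0+0+0+0+1+0+0+0+0+0+0+0 mod 2 = 1
  c[24] = d·G[:,24] = (00101000110110101011101100)·(00000000000000000001000000) mod 2 = 0+0+0+0+0+0+0+0+0+0+0+0+0+0+0+0+0+0+0+1+0+0+0+0+0+0 mod 2 = 1
  c[25] = d·G[:,25] = (00101000110110101011101100)·(00000000000000000000100000) mod 2 = 0+0+0+0+0+0+0+0+0+0+0+0+0+0+0+0+0+0+0+0+1+0+0+0+0+0 mod 2 = 1
  c[26] = d·G[:,26] = (00101000110110101011101100)·(00000000000000000000010000) mod 2 = 0+0+0+0+0+0+0+0+0+0+0+0+0+0+0+0+0+0+0+0+0+0+0+0+0+0 mod 2 = 0
  c[27] = d·G[:,27] = (00101000110110101011101100)·(00000000000000000000001000) mod 2 = 0+0+0+0+0+0+0+0+0+0+0+0+0+0+0+0+0+0+0+0+0+0+1+0+0+0 mod 2 = 1
  c[28] = d·G[:,28] = (00101000110110101011101100)·(00000000000000000000000100) mod 2 = 0+0+0+0+0+0+0+0+0+0+0+0+0+0+0+0+0+0+0+0+0+0+0+1+0+0 mod 2 = 1
  c[29] = d·G[:,29] = (00101000110110101011101100)·(00000000000000000000000010) mod 2 = 0+0+0+0+0+0+0+0+0+0+0+0+0+0+0+0+0+0+0+0+0+0+0+0+0+0 mod 2 = 0
  c[30] = d·G[:,30] = (00101000110110101011101100)·(00000000000000000000000001) mod 2 = 0+0+0+0+0+0+0+0+0+0+0+0+0+0+0+0+0+0+0+0+0+0+0+0+0+0 mod 2 = 0
Codeword = 1101010010001101110101011101100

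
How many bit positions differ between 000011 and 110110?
XOR = 110101, count of 1s = 4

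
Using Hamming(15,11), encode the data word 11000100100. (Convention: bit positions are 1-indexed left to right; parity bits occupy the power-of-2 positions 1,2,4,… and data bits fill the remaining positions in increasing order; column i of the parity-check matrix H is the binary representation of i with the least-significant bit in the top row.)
Codeword c = d · G (mod 2), d = 11000100100:
  c[0] = d·G[:,0] = (11000100100)·(11011010101) mod 2 = 1+1+0+0+0+0+0+0+1+0+0 mod 2 = 1
  c[1] = d·G[:,1] = (11000100100)·(10110110011) mod 2 = 1+0+0+0+0+1+0+0+0+0+0 mod 2 = 0
  c[2] = d·G[:,2] = (11000100100)·(10000000000) mod 2 = 1+0+0+0+0+0+0+0+0+0+0 mod 2 = 1
  c[3] = d·G[:,3] = (11000100100)·(01110001111) mod 2 = 0+1+0+0+0+0+0+0+1+0+0 mod 2 = 0
  c[4] = d·G[:,4] = (11000100100)·(01000000000) mod 2 = 0+1+0+0+0+0+0+0+0+0+0 mod 2 = 1
  c[5] = d·G[:,5] = (11000100100)·(00100000000) mod 2 = 0+0+0+0+0+0+0+0+0+0+0 mod 2 = 0
  c[6] = d·G[:,6] = (11000100100)·(00010000000) mod 2 = 0+0+0+0+0+0+0+0+0+0+0 mod 2 = 0
  c[7] = d·G[:,7] = (11000100100)·(00001111111) mod 2 = 0+0+0+0+0+1+0+0+1+0+0 mod 2 = 0
  c[8] = d·G[:,8] = (11000100100)·(00001000000) mod 2 = 0+0+0+0+0+0+0+0+0+0+0 mod 2 = 0
  c[9] = d·G[:,9] = (11000100100)·(00000100000) mod 2 = 0+0+0+0+0+1+0+0+0+0+0 mod 2 = 1
  c[10] = d·G[:,10] = (11000100100)·(00000010000) mod 2 = 0+0+0+0+0+0+0+0+0+0+0 mod 2 = 0
  c[11] = d·G[:,11] = (11000100100)·(00000001000) mod 2 = 0+0+0+0+0+0+0+0+0+0+0 mod 2 = 0
  c[12] = d·G[:,12] = (11000100100)·(00000000100) mod 2 = 0+0+0+0+0+0+0+0+1+0+0 mod 2 = 1
  c[13] = d·G[:,13] = (11000100100)·(00000000010) mod 2 = 0+0+0+0+0+0+0+0+0+0+0 mod 2 = 0
  c[14] = d·G[:,14] = (11000100100)·(00000000001) mod 2 = 0+0+0+0+0+0+0+0+0+0+0 mod 2 = 0
Codeword = 101010000100100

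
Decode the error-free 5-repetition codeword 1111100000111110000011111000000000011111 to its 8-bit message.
Split into 5-bit blocks: 11111 00000 11111 00000 11111 00000 00000 11111
Data = 10101001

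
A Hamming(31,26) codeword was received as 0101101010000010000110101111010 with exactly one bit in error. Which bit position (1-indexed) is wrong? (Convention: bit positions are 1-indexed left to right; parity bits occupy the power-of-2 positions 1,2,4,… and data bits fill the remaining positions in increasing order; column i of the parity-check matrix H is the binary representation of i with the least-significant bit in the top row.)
Syndrome s = H · r^T (mod 2), r = 0101101010000010000110101111010:
  s[0] = (1010101010101010101010101010101)·(0101101010000010000110101111010) mod 2 = 0+0+0+0+1+0+1+0+1+0+0+0+0+0+1+0+0+0+0+0+1+0+1+0+1+0+1+0+0+0+0 mod 2 = 0
  s[1] = (0110011001100110011001100110011)·(0101101010000010000110101111010) mod 2 = 0+1+0+0+0+0+1+0+0+0+0+0+0+0+1+0+0+0+0+0+0+0+1+0+0+1+1+0+0+1+0 mod 2 = 1
  s[2] = (0001111000011110000111100001111)·(0101101010000010000110101111010) mod 2 = 0+0+0+1+1+0+1+0+0+0+0+0+0+0+1+0+0+0+0+1+1+0+1+0+0+0+0+1+0+1+0 mod 2 = 1
  s[3] = (0000000111111110000000011111111)·(0101101010000010000110101111010) mod 2 = 0+0+0+0+0+0+0+0+1+0+0+0+0+0+1+0+0+0+0+0+0+0+0+0+1+1+1+1+0+1+0 mod 2 = 1
  s[4] = (0000000000000001111111111111111)·(0101101010000010000110101111010) mod 2 = 0+0+0+0+0+0+0+0+0+0+0+0+0+0+0+0+0+0+0+1+1+0+1+0+1+1+1+1+0+1+0 mod 2 = 0
Syndrome = 01110
Column i of H is the binary representation of i, so the syndrome is the binary index of the flipped bit.
Read s = 01110 with s[0] as LSB: 0·2^0 + 1·2^1 + 1·2^2 + 1·2^3 + 0·2^4 = 14.
Error is at bit position 14.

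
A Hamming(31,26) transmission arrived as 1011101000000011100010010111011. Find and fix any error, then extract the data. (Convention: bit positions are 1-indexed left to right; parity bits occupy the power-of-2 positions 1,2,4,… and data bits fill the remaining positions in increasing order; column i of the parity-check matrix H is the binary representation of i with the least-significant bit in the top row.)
Syndrome s = H · r^T (mod 2), r = 1011101000000011100010010111011:
  s[0] = (1010101010101010101010101010101)·(1011101000000011100010010111011) mod 2 = 1+0+1+0+1+0+1+0+0+0+0+0+0+0+1+0+1+0+0+0+1+0+0+0+0+0+1+0+0+0+1 mod 2 = 1
  s[1] = (0110011001100110011001100110011)·(1011101000000011100010010111011) mod 2 = 0+0+1+0+0+0+1+0+0+0+0+0+0+0+1+0+0+0+0+0+0+0+0+0+0+1+1+0+0+1+1 mod 2 = 1
  s[2] = (0001111000011110000111100001111)·(1011101000000011100010010111011) mod 2 = 0+0+0+1+1+0+1+0+0+0+0+0+0+0+1+0+0+0+0+0+1+0+0+0+0+0+0+1+0+1+1 mod 2 = 0
  s[3] = (0000000111111110000000011111111)·(1011101000000011100010010111011) mod 2 = 0+0+0+0+0+0+0+0+0+0+0+0+0+0+1+0+0+0+0+0+0+0+0+1+0+1+1+1+0+1+1 mod 2 = 1
  s[4] = (0000000000000001111111111111111)·(1011101000000011100010010111011) mod 2 = 0+0+0+0+0+0+0+0+0+0+0+0+0+0+0+1+1+0+0+0+1+0+0+1+0+1+1+1+0+1+1 mod 2 = 1
Syndrome = 11011
Column 27 of H equals this syndrome → error at bit 27 (1-indexed).
Flip bit 27: 1011101000000011100010010111011 → 1011101000000011100010010101011
Extract data bits at positions {3,5,6,7,9,10,11,12,13,14,15,17,18,19,20,21,22,23,24,25,26,27,28,29,30,31}: 11010000001100010010101011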